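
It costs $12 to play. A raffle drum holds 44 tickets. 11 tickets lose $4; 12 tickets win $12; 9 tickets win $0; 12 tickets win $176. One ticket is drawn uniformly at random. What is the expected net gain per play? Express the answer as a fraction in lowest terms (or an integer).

E[payout] = (11/44)·(-4) + (12/44)·12 + (9/44)·0 + (12/44)·176 = 553/11
Expected profit = 553/11 − 12 = 421/11

421/11 dollars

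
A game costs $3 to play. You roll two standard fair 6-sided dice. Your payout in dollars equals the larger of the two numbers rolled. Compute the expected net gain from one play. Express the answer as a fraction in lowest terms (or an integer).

Distribution of the larger of the two numbers rolled: 1 w.p. 1/36, 2 w.p. 1/12, 3 w.p. 5/36, 4 w.p. 7/36, 5 w.p. 1/4, 6 w.p. 11/36
E[payout] = (1/36)·1 + (1/12)·2 + (5/36)·3 + (7/36)·4 + (1/4)·5 + (11/36)·6 = 161/36
Expected profit = 161/36 − 3 = 53/36

53/36 dollars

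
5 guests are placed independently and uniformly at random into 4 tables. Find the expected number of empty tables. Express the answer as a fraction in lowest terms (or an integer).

243/256

Let Xⱼ=1 if table j is empty. P(Xⱼ=1) = ((4-1)/4)^5 = 243/1024.
By linearity, E[#empty] = 4·243/1024 = 243/256.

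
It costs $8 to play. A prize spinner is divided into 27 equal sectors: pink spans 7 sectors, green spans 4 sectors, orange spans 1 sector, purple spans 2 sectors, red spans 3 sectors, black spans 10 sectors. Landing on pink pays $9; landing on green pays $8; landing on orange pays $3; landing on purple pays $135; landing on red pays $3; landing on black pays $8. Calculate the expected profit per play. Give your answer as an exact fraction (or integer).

241/27 dollars

E[payout] = (7/27)·9 + (4/27)·8 + (1/27)·3 + (2/27)·135 + (3/27)·3 + (10/27)·8 = 457/27
Expected profit = 457/27 − 8 = 241/27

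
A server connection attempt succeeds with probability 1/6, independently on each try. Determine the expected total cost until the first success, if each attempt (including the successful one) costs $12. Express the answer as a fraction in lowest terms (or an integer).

$72

E[#attempts] = 1/p = 6; E[cost] = 12·6 = 72.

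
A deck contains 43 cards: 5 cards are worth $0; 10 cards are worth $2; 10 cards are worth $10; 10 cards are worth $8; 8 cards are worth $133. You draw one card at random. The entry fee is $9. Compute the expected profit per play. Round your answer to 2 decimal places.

E[payout] = (5/43)·0 + (10/43)·2 + (10/43)·10 + (10/43)·8 + (8/43)·133 = 1264/43
Expected profit = 1264/43 − 9 = 877/43 ≈ $20.40

$20.40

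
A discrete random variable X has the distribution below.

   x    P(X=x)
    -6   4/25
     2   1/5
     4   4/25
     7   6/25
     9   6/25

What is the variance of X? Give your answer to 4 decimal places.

24.9536

E[X] = (4/25)·(-6) + (1/5)·2 + (4/25)·4 + (6/25)·7 + (6/25)·9 = 98/25
E[X²] = (4/25)·36 + (1/5)·4 + (4/25)·16 + (6/25)·49 + (6/25)·81 = 1008/25
Var(X) = 1008/25 − (98/25)² = 15596/625 ≈ 24.9536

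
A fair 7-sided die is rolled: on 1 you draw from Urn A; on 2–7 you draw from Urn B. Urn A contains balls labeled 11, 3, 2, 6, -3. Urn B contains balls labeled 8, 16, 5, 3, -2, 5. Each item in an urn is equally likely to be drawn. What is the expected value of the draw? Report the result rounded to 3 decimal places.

E[X | Urn A] = (11 + 3 + 2 + 6 − 3)/5 = 19/5
E[X | Urn B] = (8 + 16 + 5 + 3 − 2 + 5)/6 = 35/6
E[X] = (1/7)·19/5 + (6/7)·35/6 = 194/35 ≈ 5.543

5.543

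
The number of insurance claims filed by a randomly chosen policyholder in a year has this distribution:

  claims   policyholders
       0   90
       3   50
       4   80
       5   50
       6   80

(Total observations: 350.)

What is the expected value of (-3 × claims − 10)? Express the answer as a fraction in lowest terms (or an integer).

-142/7

Total = 350, so P(claims=0) = 90/350, etc.
E[-3x-10] = (9/35)·(-10) + (1/7)·(-19) + (8/35)·(-22) + (1/7)·(-25) + (8/35)·(-28)
     = -142/7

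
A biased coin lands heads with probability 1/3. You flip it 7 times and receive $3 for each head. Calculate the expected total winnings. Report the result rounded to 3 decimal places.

E[#heads] = 7·1/3 = 7/3 (linearity over flips).
E[winnings] = 3·7/3 = 7.
≈ 7.000

$7.000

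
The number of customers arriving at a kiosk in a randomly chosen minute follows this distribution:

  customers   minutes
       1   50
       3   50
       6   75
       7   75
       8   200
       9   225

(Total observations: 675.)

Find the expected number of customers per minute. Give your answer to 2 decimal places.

7.11

Total = 675, so P(customers=1) = 50/675, etc.
E[X] = (2/27)·1 + (2/27)·3 + (1/9)·6 + (1/9)·7 + (8/27)·8 + (1/3)·9
     = 64/9 ≈ 7.11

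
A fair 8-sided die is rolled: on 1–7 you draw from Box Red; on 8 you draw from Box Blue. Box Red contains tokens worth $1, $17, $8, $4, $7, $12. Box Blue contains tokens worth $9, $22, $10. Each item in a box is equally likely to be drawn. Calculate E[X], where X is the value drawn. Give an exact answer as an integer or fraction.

425/48 dollars

E[X | Box Red] = (1 + 17 + 8 + 4 + 7 + 12)/6 = 49/6
E[X | Box Blue] = (9 + 22 + 10)/3 = 41/3
E[X] = (7/8)·49/6 + (1/8)·41/3 = 425/48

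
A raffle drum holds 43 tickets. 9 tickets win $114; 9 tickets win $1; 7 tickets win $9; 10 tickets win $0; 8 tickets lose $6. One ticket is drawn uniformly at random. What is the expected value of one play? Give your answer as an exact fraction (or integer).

E[payout] = (9/43)·114 + (9/43)·1 + (7/43)·9 + (10/43)·0 + (8/43)·(-6) = 1050/43

1050/43 dollars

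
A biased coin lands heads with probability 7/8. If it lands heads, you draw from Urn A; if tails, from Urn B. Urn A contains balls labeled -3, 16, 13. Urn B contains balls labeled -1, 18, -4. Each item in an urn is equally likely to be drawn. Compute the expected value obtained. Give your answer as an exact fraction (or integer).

65/8

E[X | Urn A] = (-3 + 16 + 13)/3 = 26/3
E[X | Urn B] = (-1 + 18 − 4)/3 = 13/3
E[X] = (7/8)·26/3 + (1/8)·13/3 = 65/8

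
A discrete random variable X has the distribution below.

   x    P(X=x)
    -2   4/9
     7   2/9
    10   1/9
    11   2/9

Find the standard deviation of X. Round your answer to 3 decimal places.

5.731

E[X] = 38/9, E[X²] = 152/3
Var(X) = E[X²] − (E[X])² = 152/3 − 1444/81 = 2660/81
SD(X) = √(2660/81) ≈ 5.731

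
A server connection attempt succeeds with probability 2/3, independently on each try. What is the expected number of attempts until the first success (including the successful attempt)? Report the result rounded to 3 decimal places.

For a geometric distribution, E[trials] = 1/p = 1/(2/3) = 3/2.
≈ 1.500

1.500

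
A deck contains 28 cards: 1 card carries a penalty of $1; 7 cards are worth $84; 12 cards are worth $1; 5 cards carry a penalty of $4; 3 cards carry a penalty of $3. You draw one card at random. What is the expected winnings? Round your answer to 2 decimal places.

E[payout] = (1/28)·(-1) + (7/28)·84 + (12/28)·1 + (5/28)·(-4) + (3/28)·(-3) = 285/14
≈ $20.36

$20.36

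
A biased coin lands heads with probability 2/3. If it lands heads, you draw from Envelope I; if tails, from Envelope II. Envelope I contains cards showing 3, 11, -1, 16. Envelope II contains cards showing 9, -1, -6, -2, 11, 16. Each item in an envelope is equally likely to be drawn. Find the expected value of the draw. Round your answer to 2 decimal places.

6.33

E[X | Envelope I] = (3 + 11 − 1 + 16)/4 = 29/4
E[X | Envelope II] = (9 − 1 − 6 − 2 + 11 + 16)/6 = 9/2
E[X] = (2/3)·29/4 + (1/3)·9/2 = 19/3 ≈ 6.33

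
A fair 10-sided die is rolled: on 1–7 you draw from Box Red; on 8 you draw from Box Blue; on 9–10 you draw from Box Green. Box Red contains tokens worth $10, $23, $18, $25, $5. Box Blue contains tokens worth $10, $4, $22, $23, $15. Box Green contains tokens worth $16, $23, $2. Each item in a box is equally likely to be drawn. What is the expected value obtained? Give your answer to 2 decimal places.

E[X | Box Red] = (10 + 23 + 18 + 25 + 5)/5 = 81/5
E[X | Box Blue] = (10 + 4 + 22 + 23 + 15)/5 = 74/5
E[X | Box Green] = (16 + 23 + 2)/3 = 41/3
E[X] = (7/10)·81/5 + (1/10)·74/5 + (1/5)·41/3 = 2333/150 ≈ 15.55

$15.55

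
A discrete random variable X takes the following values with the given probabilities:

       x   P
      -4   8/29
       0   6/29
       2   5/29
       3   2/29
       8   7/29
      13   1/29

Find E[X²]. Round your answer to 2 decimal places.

27.00

E[X²] = (8/29)·16 + (6/29)·0 + (5/29)·4 + (2/29)·9 + (7/29)·64 + (1/29)·169
     = 27 ≈ 27.00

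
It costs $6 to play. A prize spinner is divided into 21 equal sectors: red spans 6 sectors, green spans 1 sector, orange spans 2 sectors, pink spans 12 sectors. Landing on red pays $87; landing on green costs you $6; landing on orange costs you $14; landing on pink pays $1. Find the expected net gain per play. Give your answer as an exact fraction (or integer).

E[payout] = (6/21)·87 + (1/21)·(-6) + (2/21)·(-14) + (12/21)·1 = 500/21
Expected profit = 500/21 − 6 = 374/21

374/21 dollars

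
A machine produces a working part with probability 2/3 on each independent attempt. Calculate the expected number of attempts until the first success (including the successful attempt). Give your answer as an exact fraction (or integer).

3/2

For a geometric distribution, E[trials] = 1/p = 1/(2/3) = 3/2.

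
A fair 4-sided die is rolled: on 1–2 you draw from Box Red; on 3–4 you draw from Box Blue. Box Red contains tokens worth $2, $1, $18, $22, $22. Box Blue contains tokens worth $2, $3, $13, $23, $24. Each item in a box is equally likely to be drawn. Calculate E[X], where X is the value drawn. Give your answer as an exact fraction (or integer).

E[X | Box Red] = (2 + 1 + 18 + 22 + 22)/5 = 13
E[X | Box Blue] = (2 + 3 + 13 + 23 + 24)/5 = 13
E[X] = (1/2)·13 + (1/2)·13 = 13

$13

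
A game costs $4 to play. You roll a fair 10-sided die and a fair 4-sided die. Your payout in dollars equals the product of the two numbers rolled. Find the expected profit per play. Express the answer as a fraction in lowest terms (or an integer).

Distribution of the product of the two numbers rolled: 1 w.p. 1/40, 2 w.p. 1/20, 3 w.p. 1/20, 4 w.p. 3/40, 5 w.p. 1/40, 6 w.p. 3/40, …
E[payout] = (1/40)·1 + (1/20)·2 + (1/20)·3 + (3/40)·4 + (1/40)·5 + (3/40)·6 + (1/40)·7 + (3/40)·8 + (1/20)·9 + (1/20)·10 + (3/40)·12 + (1/40)·14 + (1/40)·15 + (1/20)·16 + (1/20)·18 + (1/20)·20 + (1/40)·21 + (1/20)·24 + (1/40)·27 + (1/40)·28 + (1/40)·30 + (1/40)·32 + (1/40)·36 + (1/40)·40 = 55/4
Expected profit = 55/4 − 4 = 39/4

39/4 dollars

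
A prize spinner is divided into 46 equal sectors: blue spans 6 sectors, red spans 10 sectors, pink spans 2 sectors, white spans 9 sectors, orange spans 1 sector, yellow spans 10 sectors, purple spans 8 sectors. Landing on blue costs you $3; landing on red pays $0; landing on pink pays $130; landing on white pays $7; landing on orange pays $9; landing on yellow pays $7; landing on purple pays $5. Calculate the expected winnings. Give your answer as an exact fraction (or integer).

212/23 dollars

E[payout] = (6/46)·(-3) + (10/46)·0 + (2/46)·130 + (9/46)·7 + (1/46)·9 + (10/46)·7 + (8/46)·5 = 212/23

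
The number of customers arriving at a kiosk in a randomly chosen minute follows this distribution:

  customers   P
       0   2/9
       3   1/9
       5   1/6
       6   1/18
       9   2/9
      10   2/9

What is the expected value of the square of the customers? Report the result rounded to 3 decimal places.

E[X²] = (2/9)·0 + (1/9)·9 + (1/6)·25 + (1/18)·36 + (2/9)·81 + (2/9)·100
     = 853/18 ≈ 47.389

47.389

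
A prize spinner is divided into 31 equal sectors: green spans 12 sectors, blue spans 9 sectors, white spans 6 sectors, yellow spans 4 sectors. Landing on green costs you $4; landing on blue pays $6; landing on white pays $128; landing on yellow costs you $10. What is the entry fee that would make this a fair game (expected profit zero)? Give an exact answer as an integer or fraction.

734/31 dollars

E[payout] = (12/31)·(-4) + (9/31)·6 + (6/31)·128 + (4/31)·(-10) = 734/31
Fair fee = E[payout] = 734/31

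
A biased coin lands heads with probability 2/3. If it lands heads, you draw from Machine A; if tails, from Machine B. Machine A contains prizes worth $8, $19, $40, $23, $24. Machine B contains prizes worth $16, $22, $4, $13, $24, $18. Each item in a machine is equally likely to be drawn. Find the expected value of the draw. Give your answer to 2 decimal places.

E[X | Machine A] = (8 + 19 + 40 + 23 + 24)/5 = 114/5
E[X | Machine B] = (16 + 22 + 4 + 13 + 24 + 18)/6 = 97/6
E[X] = (2/3)·114/5 + (1/3)·97/6 = 1853/90 ≈ 20.59

$20.59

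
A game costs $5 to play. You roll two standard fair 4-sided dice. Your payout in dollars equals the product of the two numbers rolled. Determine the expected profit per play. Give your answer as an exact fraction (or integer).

Distribution of the product of the two numbers rolled: 1 w.p. 1/16, 2 w.p. 1/8, 3 w.p. 1/8, 4 w.p. 3/16, 6 w.p. 1/8, 8 w.p. 1/8, …
E[payout] = (1/16)·1 + (1/8)·2 + (1/8)·3 + (3/16)·4 + (1/8)·6 + (1/8)·8 + (1/16)·9 + (1/8)·12 + (1/16)·16 = 25/4
Expected profit = 25/4 − 5 = 5/4

5/4 dollars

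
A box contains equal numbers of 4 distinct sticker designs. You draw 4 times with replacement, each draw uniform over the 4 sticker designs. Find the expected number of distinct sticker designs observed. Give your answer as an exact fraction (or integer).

Let Xⱼ=1 if type j appears at least once. P(Xⱼ=1) = 1 − ((4−1)/4)^4 = 175/256.
E[#distinct] = 4·175/256 = 175/64.

175/64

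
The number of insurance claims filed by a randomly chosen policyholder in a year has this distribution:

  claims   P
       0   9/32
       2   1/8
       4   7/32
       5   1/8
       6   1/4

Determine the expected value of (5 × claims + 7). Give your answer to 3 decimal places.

23.250

E[5x+7] = (9/32)·7 + (1/8)·17 + (7/32)·27 + (1/8)·32 + (1/4)·37
     = 93/4 ≈ 23.250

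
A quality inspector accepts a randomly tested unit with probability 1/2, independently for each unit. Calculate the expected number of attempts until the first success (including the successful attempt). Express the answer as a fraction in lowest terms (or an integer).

2

For a geometric distribution, E[trials] = 1/p = 1/(1/2) = 2.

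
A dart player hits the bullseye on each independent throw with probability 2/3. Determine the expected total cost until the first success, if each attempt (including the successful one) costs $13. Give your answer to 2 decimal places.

E[#attempts] = 1/p = 3/2; E[cost] = 13·3/2 = 39/2.
≈ 19.50

$19.50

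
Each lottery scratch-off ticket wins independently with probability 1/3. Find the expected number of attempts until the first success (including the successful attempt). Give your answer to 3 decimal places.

3.000

For a geometric distribution, E[trials] = 1/p = 1/(1/3) = 3.
≈ 3.000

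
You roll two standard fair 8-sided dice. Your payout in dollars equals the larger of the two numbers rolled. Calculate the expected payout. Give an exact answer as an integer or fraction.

Distribution of the larger of the two numbers rolled: 1 w.p. 1/64, 2 w.p. 3/64, 3 w.p. 5/64, 4 w.p. 7/64, 5 w.p. 9/64, 6 w.p. 11/64, …
E[payout] = (1/64)·1 + (3/64)·2 + (5/64)·3 + (7/64)·4 + (9/64)·5 + (11/64)·6 + (13/64)·7 + (15/64)·8 = 93/16

93/16 dollars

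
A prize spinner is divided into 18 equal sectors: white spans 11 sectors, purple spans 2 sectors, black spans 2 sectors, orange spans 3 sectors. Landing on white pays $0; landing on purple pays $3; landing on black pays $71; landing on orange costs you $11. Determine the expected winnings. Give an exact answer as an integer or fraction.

E[payout] = (11/18)·0 + (2/18)·3 + (2/18)·71 + (3/18)·(-11) = 115/18

115/18 dollars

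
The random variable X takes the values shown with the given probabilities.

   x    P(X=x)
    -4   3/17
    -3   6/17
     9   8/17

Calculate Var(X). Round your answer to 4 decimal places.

38.0138

E[X] = (3/17)·(-4) + (6/17)·(-3) + (8/17)·9 = 42/17
E[X²] = (3/17)·16 + (6/17)·9 + (8/17)·81 = 750/17
Var(X) = 750/17 − (42/17)² = 10986/289 ≈ 38.0138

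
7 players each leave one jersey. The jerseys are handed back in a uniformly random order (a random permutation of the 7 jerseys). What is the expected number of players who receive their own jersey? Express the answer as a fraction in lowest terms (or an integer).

1

Let Xᵢ = 1 if person i gets their own jersey. For each i, P(Xᵢ=1) = 1/7.
By linearity of expectation, E[X₁+…+X_7] = 7·(1/7) = 1.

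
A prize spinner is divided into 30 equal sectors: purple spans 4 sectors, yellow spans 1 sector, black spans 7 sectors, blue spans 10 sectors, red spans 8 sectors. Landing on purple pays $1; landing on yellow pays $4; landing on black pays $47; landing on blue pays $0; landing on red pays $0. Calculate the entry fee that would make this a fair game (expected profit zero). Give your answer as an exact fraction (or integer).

E[payout] = (4/30)·1 + (1/30)·4 + (7/30)·47 + (10/30)·0 + (8/30)·0 = 337/30
Fair fee = E[payout] = 337/30

337/30 dollars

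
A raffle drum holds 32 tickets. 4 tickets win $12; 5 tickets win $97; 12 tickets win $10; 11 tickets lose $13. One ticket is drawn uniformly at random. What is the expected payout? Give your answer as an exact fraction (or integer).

E[payout] = (4/32)·12 + (5/32)·97 + (12/32)·10 + (11/32)·(-13) = 255/16

255/16 dollars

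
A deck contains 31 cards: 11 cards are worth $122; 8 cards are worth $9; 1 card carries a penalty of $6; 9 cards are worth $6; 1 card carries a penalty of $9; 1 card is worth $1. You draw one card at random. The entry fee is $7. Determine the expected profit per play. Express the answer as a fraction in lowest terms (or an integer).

1237/31 dollars

E[payout] = (11/31)·122 + (8/31)·9 + (1/31)·(-6) + (9/31)·6 + (1/31)·(-9) + (1/31)·1 = 1454/31
Expected profit = 1454/31 − 7 = 1237/31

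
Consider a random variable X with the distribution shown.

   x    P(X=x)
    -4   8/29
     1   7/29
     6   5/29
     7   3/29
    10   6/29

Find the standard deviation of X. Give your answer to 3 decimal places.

E[X] = 86/29, E[X²] = 1062/29
Var(X) = E[X²] − (E[X])² = 1062/29 − 7396/841 = 23402/841
SD(X) = √(23402/841) ≈ 5.275

5.275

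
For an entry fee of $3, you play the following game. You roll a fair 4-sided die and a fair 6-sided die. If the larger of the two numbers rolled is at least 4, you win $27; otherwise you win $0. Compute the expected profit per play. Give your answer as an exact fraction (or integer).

E[payout] = (3/8)·0 + (5/8)·27 = 135/8
Expected profit = 135/8 − 3 = 111/8

111/8 dollars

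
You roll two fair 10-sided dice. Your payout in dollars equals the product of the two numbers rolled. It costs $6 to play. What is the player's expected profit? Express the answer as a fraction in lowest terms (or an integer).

97/4 dollars

Distribution of the product of the two numbers rolled: 1 w.p. 1/100, 2 w.p. 1/50, 3 w.p. 1/50, 4 w.p. 3/100, 5 w.p. 1/50, 6 w.p. 1/25, …
E[payout] = (1/100)·1 + (1/50)·2 + (1/50)·3 + (3/100)·4 + (1/50)·5 + (1/25)·6 + (1/50)·7 + (1/25)·8 + (3/100)·9 + (1/25)·10 + (1/25)·12 + (1/50)·14 + (1/50)·15 + (3/100)·16 + (1/25)·18 + (1/25)·20 + (1/50)·21 + (1/25)·24 + (1/100)·25 + (1/50)·27 + (1/50)·28 + (1/25)·30 + (1/50)·32 + (1/50)·35 + (3/100)·36 + (1/25)·40 + (1/50)·42 + (1/50)·45 + (1/50)·48 + (1/100)·49 + (1/50)·50 + (1/50)·54 + (1/50)·56 + (1/50)·60 + (1/50)·63 + (1/100)·64 + (1/50)·70 + (1/50)·72 + (1/50)·80 + (1/100)·81 + (1/50)·90 + (1/100)·100 = 121/4
Expected profit = 121/4 − 6 = 97/4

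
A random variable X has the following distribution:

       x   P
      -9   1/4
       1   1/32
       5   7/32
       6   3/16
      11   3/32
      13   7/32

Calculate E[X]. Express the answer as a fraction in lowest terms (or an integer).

31/8

E[X] = (1/4)·(-9) + (1/32)·1 + (7/32)·5 + (3/16)·6 + (3/32)·11 + (7/32)·13
     = 31/8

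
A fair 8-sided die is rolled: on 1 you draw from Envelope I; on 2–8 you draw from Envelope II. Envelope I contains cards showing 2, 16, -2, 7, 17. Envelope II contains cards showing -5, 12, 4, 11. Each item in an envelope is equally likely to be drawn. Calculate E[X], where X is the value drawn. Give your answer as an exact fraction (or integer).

E[X | Envelope I] = (2 + 16 − 2 + 7 + 17)/5 = 8
E[X | Envelope II] = (-5 + 12 + 4 + 11)/4 = 11/2
E[X] = (1/8)·8 + (7/8)·11/2 = 93/16

93/16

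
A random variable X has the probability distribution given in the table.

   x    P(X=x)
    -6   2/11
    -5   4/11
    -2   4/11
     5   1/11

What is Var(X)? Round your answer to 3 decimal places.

E[X] = (2/11)·(-6) + (4/11)·(-5) + (4/11)·(-2) + (1/11)·5 = -35/11
E[X²] = (2/11)·36 + (4/11)·25 + (4/11)·4 + (1/11)·25 = 213/11
Var(X) = 213/11 − (-35/11)² = 1118/121 ≈ 9.240

9.240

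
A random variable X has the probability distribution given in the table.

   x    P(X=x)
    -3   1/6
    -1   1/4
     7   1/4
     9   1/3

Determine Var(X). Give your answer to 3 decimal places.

E[X] = (1/6)·(-3) + (1/4)·(-1) + (1/4)·7 + (1/3)·9 = 4
E[X²] = (1/6)·9 + (1/4)·1 + (1/4)·49 + (1/3)·81 = 41
Var(X) = 41 − (4)² = 25 ≈ 25.000

25.000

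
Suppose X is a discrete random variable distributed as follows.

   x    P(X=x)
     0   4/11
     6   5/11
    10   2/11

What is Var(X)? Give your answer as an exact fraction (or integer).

E[X] = (4/11)·0 + (5/11)·6 + (2/11)·10 = 50/11
E[X²] = (4/11)·0 + (5/11)·36 + (2/11)·100 = 380/11
Var(X) = 380/11 − (50/11)² = 1680/121

1680/121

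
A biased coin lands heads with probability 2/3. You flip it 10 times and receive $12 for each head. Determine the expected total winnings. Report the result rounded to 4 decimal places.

$80.0000

E[#heads] = 10·2/3 = 20/3 (linearity over flips).
E[winnings] = 12·20/3 = 80.
≈ 80.0000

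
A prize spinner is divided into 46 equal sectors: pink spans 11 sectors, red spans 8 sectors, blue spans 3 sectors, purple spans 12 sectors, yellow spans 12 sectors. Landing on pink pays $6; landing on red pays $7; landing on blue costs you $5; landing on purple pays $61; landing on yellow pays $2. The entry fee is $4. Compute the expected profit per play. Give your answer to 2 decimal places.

$14.76

E[payout] = (11/46)·6 + (8/46)·7 + (3/46)·(-5) + (12/46)·61 + (12/46)·2 = 863/46
Expected profit = 863/46 − 4 = 679/46 ≈ $14.76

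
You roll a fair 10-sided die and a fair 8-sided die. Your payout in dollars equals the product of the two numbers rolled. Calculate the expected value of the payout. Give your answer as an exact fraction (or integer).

Distribution of the product of the two numbers rolled: 1 w.p. 1/80, 2 w.p. 1/40, 3 w.p. 1/40, 4 w.p. 3/80, 5 w.p. 1/40, 6 w.p. 1/20, …
E[payout] = (1/80)·1 + (1/40)·2 + (1/40)·3 + (3/80)·4 + (1/40)·5 + (1/20)·6 + (1/40)·7 + (1/20)·8 + (1/40)·9 + (3/80)·10 + (1/20)·12 + (1/40)·14 + (1/40)·15 + (3/80)·16 + (3/80)·18 + (3/80)·20 + (1/40)·21 + (1/20)·24 + (1/80)·25 + (1/80)·27 + (1/40)·28 + (3/80)·30 + (1/40)·32 + (1/40)·35 + (1/40)·36 + (3/80)·40 + (1/40)·42 + (1/80)·45 + (1/40)·48 + (1/80)·49 + (1/80)·50 + (1/80)·54 + (1/40)·56 + (1/80)·60 + (1/80)·63 + (1/80)·64 + (1/80)·70 + (1/80)·72 + (1/80)·80 = 99/4

99/4 dollars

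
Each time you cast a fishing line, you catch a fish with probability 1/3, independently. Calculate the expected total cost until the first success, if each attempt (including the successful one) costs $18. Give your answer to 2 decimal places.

E[#attempts] = 1/p = 3; E[cost] = 18·3 = 54.
≈ 54.00

$54.00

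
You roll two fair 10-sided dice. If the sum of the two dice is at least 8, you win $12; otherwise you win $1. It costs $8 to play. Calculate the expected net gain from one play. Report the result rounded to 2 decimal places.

E[payout] = (21/100)·1 + (79/100)·12 = 969/100
Expected profit = 969/100 − 8 = 169/100 ≈ $1.69

$1.69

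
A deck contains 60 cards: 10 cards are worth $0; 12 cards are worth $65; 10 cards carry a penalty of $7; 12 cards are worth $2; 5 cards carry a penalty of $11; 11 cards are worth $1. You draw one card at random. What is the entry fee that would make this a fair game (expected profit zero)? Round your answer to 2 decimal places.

$11.50

E[payout] = (10/60)·0 + (12/60)·65 + (10/60)·(-7) + (12/60)·2 + (5/60)·(-11) + (11/60)·1 = 23/2
Fair fee = E[payout] = 23/2 ≈ $11.50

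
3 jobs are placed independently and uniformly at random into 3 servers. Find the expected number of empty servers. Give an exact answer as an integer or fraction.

Let Xⱼ=1 if server j is empty. P(Xⱼ=1) = ((3-1)/3)^3 = 8/27.
By linearity, E[#empty] = 3·8/27 = 8/9.

8/9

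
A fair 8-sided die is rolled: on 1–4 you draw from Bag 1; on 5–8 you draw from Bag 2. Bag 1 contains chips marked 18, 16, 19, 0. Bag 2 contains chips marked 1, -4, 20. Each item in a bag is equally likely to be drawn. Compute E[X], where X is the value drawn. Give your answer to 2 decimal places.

9.46

E[X | Bag 1] = (18 + 16 + 19 + 0)/4 = 53/4
E[X | Bag 2] = (1 − 4 + 20)/3 = 17/3
E[X] = (1/2)·53/4 + (1/2)·17/3 = 227/24 ≈ 9.46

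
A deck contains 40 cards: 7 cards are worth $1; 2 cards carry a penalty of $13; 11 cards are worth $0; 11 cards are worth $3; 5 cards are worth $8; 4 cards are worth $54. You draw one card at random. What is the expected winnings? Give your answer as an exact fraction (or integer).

27/4 dollars

E[payout] = (7/40)·1 + (2/40)·(-13) + (11/40)·0 + (11/40)·3 + (5/40)·8 + (4/40)·54 = 27/4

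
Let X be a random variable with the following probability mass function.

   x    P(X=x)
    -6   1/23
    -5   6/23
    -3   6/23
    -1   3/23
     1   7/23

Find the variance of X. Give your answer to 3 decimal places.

E[X] = (1/23)·(-6) + (6/23)·(-5) + (6/23)·(-3) + (3/23)·(-1) + (7/23)·1 = -50/23
E[X²] = (1/23)·36 + (6/23)·25 + (6/23)·9 + (3/23)·1 + (7/23)·1 = 250/23
Var(X) = 250/23 − (-50/23)² = 3250/529 ≈ 6.144

6.144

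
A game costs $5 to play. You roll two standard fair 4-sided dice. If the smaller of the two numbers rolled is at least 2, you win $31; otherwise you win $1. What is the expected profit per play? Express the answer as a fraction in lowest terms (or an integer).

E[payout] = (7/16)·1 + (9/16)·31 = 143/8
Expected profit = 143/8 − 5 = 103/8

103/8 dollars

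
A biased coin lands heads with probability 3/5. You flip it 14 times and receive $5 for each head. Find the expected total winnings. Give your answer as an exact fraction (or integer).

E[#heads] = 14·3/5 = 42/5 (linearity over flips).
E[winnings] = 5·42/5 = 42.

$42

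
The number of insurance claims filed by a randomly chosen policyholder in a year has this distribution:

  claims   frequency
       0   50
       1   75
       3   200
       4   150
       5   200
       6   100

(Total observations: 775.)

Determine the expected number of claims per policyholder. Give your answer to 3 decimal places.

Total = 775, so P(claims=0) = 50/775, etc.
E[X] = (2/31)·0 + (3/31)·1 + (8/31)·3 + (6/31)·4 + (8/31)·5 + (4/31)·6
     = 115/31 ≈ 3.710

3.710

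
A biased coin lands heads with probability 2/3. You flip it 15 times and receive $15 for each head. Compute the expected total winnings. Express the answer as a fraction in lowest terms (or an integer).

E[#heads] = 15·2/3 = 10 (linearity over flips).
E[winnings] = 15·10 = 150.

$150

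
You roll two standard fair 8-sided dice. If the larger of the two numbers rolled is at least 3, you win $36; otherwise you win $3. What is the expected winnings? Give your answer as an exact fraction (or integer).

E[payout] = (1/16)·3 + (15/16)·36 = 543/16

543/16 dollars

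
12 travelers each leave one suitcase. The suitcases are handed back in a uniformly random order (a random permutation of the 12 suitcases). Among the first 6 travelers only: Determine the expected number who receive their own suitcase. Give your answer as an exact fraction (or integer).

1/2

Let Xᵢ = 1 if person i gets their own suitcase. For each i, P(Xᵢ=1) = 1/12.
By linearity of expectation, E[X₁+…+X_6] = 6·(1/12) = 1/2.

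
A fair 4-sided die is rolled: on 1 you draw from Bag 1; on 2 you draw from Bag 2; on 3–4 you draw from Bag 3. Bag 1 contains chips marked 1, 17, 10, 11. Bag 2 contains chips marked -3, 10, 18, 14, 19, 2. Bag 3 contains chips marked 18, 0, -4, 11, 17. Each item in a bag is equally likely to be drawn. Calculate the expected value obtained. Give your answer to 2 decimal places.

E[X | Bag 1] = (1 + 17 + 10 + 11)/4 = 39/4
E[X | Bag 2] = (-3 + 10 + 18 + 14 + 19 + 2)/6 = 10
E[X | Bag 3] = (18 + 0 − 4 + 11 + 17)/5 = 42/5
E[X] = (1/4)·39/4 + (1/4)·10 + (1/2)·42/5 = 731/80 ≈ 9.14

9.14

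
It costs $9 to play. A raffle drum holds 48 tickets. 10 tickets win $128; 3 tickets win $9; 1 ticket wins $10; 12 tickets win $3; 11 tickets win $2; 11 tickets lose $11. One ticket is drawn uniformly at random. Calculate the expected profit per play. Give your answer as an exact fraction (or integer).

E[payout] = (10/48)·128 + (3/48)·9 + (1/48)·10 + (12/48)·3 + (11/48)·2 + (11/48)·(-11) = 209/8
Expected profit = 209/8 − 9 = 137/8

137/8 dollars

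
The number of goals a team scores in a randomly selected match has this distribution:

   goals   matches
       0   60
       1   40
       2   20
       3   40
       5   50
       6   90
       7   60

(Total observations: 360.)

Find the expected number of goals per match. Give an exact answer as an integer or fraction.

47/12

Total = 360, so P(goals=0) = 60/360, etc.
E[X] = (1/6)·0 + (1/9)·1 + (1/18)·2 + (1/9)·3 + (5/36)·5 + (1/4)·6 + (1/6)·7
     = 47/12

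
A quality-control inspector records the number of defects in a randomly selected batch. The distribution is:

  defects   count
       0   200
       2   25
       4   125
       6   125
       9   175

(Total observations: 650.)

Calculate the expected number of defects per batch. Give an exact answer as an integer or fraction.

115/26

Total = 650, so P(defects=0) = 200/650, etc.
E[X] = (4/13)·0 + (1/26)·2 + (5/26)·4 + (5/26)·6 + (7/26)·9
     = 115/26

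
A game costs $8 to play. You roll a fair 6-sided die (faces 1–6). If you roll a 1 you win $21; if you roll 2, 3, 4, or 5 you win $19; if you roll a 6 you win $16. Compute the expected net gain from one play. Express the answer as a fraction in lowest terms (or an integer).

65/6 dollars

E[payout] = (1/6)·16 + (2/3)·19 + (1/6)·21 = 113/6
Expected profit = 113/6 − 8 = 65/6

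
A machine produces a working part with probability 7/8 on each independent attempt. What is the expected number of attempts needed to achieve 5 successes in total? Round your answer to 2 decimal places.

By linearity (sum of 5 independent geometric waits), E[trials] = 5/p = 5/(7/8) = 40/7.
≈ 5.71

5.71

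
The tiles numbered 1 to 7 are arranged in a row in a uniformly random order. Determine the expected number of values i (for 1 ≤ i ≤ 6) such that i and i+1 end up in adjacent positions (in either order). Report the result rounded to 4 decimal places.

For each i ∈ {1,…,6}, let Xᵢ = 1 if i and i+1 are adjacent. P(Xᵢ=1) = 2·(7−1)!/7! = 2/7.
By linearity, E[ΣXᵢ] = (6)·(2/7) = 12/7.
≈ 1.7143

1.7143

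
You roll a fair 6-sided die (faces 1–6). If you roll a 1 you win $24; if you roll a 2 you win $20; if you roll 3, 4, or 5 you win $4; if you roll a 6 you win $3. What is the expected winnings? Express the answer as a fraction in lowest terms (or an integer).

E[payout] = (1/6)·3 + (1/2)·4 + (1/6)·20 + (1/6)·24 = 59/6

59/6 dollars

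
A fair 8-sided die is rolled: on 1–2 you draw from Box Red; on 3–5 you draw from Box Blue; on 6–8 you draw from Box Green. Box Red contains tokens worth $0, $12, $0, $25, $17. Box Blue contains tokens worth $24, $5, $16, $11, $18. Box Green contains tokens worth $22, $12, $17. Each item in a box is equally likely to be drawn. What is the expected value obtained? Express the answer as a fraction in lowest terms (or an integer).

E[X | Box Red] = (0 + 12 + 0 + 25 + 17)/5 = 54/5
E[X | Box Blue] = (24 + 5 + 16 + 11 + 18)/5 = 74/5
E[X | Box Green] = (22 + 12 + 17)/3 = 17
E[X] = (1/4)·54/5 + (3/8)·74/5 + (3/8)·17 = 117/8

117/8 dollars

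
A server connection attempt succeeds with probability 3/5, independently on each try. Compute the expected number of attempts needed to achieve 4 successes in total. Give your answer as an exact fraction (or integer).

20/3

By linearity (sum of 4 independent geometric waits), E[trials] = 4/p = 4/(3/5) = 20/3.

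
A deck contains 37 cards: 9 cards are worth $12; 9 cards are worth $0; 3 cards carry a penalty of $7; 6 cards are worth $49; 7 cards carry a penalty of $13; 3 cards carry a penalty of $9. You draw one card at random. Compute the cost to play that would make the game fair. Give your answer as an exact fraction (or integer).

E[payout] = (9/37)·12 + (9/37)·0 + (3/37)·(-7) + (6/37)·49 + (7/37)·(-13) + (3/37)·(-9) = 263/37
Fair fee = E[payout] = 263/37

263/37 dollars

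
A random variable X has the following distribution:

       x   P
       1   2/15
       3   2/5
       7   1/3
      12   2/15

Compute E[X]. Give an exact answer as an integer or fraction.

E[X] = (2/15)·1 + (2/5)·3 + (1/3)·7 + (2/15)·12
     = 79/15

79/15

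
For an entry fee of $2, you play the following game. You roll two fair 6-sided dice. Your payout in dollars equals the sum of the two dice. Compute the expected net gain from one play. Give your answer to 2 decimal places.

$5.00

Distribution of the sum of the two dice: 2 w.p. 1/36, 3 w.p. 1/18, 4 w.p. 1/12, 5 w.p. 1/9, 6 w.p. 5/36, 7 w.p. 1/6, …
E[payout] = (1/36)·2 + (1/18)·3 + (1/12)·4 + (1/9)·5 + (5/36)·6 + (1/6)·7 + (5/36)·8 + (1/9)·9 + (1/12)·10 + (1/18)·11 + (1/36)·12 = 7
Expected profit = 7 − 2 = 5 ≈ $5.00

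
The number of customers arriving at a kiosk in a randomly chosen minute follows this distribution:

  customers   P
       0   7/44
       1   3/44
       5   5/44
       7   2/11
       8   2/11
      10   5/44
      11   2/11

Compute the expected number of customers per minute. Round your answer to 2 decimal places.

6.50

E[X] = (7/44)·0 + (3/44)·1 + (5/44)·5 + (2/11)·7 + (2/11)·8 + (5/44)·10 + (2/11)·11
     = 13/2 ≈ 6.50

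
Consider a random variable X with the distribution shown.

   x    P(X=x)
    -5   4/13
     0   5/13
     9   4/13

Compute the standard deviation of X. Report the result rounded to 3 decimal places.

5.577

E[X] = 16/13, E[X²] = 424/13
Var(X) = E[X²] − (E[X])² = 424/13 − 256/169 = 5256/169
SD(X) = √(5256/169) ≈ 5.577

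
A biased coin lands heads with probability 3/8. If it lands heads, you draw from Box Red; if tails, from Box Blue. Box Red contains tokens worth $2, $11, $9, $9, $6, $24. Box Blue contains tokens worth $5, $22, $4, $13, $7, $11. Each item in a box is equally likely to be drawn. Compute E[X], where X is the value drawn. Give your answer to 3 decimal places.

$10.271

E[X | Box Red] = (2 + 11 + 9 + 9 + 6 + 24)/6 = 61/6
E[X | Box Blue] = (5 + 22 + 4 + 13 + 7 + 11)/6 = 31/3
E[X] = (3/8)·61/6 + (5/8)·31/3 = 493/48 ≈ 10.271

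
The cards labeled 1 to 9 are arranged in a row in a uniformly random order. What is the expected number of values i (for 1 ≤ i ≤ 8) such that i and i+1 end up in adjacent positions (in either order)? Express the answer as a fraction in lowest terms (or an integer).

For each i ∈ {1,…,8}, let Xᵢ = 1 if i and i+1 are adjacent. P(Xᵢ=1) = 2·(9−1)!/9! = 2/9.
By linearity, E[ΣXᵢ] = (8)·(2/9) = 16/9.

16/9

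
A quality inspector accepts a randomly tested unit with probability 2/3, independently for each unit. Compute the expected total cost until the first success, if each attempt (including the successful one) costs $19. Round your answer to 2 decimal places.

$28.50

E[#attempts] = 1/p = 3/2; E[cost] = 19·3/2 = 57/2.
≈ 28.50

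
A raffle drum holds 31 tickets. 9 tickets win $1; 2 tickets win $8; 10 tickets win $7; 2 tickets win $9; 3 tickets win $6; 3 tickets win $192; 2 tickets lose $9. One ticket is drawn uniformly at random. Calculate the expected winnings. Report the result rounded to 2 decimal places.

E[payout] = (9/31)·1 + (2/31)·8 + (10/31)·7 + (2/31)·9 + (3/31)·6 + (3/31)·192 + (2/31)·(-9) = 689/31
≈ $22.23

$22.23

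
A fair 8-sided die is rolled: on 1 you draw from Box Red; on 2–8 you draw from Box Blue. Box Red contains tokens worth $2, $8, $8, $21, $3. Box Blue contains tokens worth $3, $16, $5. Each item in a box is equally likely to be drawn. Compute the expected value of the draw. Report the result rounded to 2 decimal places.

E[X | Box Red] = (2 + 8 + 8 + 21 + 3)/5 = 42/5
E[X | Box Blue] = (3 + 16 + 5)/3 = 8
E[X] = (1/8)·42/5 + (7/8)·8 = 161/20 ≈ 8.05

$8.05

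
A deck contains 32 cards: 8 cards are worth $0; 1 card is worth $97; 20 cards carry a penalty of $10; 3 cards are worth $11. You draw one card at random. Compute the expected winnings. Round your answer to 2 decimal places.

E[payout] = (8/32)·0 + (1/32)·97 + (20/32)·(-10) + (3/32)·11 = -35/16
≈ -$2.19

-$2.19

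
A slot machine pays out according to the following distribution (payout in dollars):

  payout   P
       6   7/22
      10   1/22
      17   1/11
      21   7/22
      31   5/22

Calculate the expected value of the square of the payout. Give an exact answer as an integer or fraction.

E[X²] = (7/22)·36 + (1/22)·100 + (1/11)·289 + (7/22)·441 + (5/22)·961
     = 401

401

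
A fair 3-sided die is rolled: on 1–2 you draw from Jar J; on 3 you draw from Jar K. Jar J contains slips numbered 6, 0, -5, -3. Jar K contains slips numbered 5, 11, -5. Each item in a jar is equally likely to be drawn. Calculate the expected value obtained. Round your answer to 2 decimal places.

E[X | Jar J] = (6 + 0 − 5 − 3)/4 = -1/2
E[X | Jar K] = (5 + 11 − 5)/3 = 11/3
E[X] = (2/3)·(-1/2) + (1/3)·11/3 = 8/9 ≈ 0.89

0.89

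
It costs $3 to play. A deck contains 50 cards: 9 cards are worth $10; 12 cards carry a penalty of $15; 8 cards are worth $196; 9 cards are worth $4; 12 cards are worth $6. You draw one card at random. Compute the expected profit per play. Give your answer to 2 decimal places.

E[payout] = (9/50)·10 + (12/50)·(-15) + (8/50)·196 + (9/50)·4 + (12/50)·6 = 793/25
Expected profit = 793/25 − 3 = 718/25 ≈ $28.72

$28.72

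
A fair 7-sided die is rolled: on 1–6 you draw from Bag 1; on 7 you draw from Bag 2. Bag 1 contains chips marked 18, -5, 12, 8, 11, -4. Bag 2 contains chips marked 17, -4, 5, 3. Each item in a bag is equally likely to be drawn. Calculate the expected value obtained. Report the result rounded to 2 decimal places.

E[X | Bag 1] = (18 − 5 + 12 + 8 + 11 − 4)/6 = 20/3
E[X | Bag 2] = (17 − 4 + 5 + 3)/4 = 21/4
E[X] = (6/7)·20/3 + (1/7)·21/4 = 181/28 ≈ 6.46

6.46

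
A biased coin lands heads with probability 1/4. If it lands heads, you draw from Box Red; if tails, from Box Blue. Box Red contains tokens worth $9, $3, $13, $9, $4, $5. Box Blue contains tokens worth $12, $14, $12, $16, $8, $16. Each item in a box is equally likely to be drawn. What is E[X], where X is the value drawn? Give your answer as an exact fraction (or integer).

277/24 dollars

E[X | Box Red] = (9 + 3 + 13 + 9 + 4 + 5)/6 = 43/6
E[X | Box Blue] = (12 + 14 + 12 + 16 + 8 + 16)/6 = 13
E[X] = (1/4)·43/6 + (3/4)·13 = 277/24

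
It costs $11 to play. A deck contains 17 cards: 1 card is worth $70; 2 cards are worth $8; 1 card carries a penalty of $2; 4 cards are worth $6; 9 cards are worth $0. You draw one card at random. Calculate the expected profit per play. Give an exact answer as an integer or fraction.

E[payout] = (1/17)·70 + (2/17)·8 + (1/17)·(-2) + (4/17)·6 + (9/17)·0 = 108/17
Expected profit = 108/17 − 11 = -79/17

-79/17 dollars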